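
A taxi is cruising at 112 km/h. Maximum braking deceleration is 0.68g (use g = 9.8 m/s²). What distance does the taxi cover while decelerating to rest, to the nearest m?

Braking distance ≈ 73 m

112 km/h ÷ 3.6 = 31.1111 m/s.
a = 0.68 × 9.8 = 6.664 m/s².
Braking distance = v²/(2a) = 31.1111² / (2 × 6.664) = 967.901 / 13.328 = 72.622 m.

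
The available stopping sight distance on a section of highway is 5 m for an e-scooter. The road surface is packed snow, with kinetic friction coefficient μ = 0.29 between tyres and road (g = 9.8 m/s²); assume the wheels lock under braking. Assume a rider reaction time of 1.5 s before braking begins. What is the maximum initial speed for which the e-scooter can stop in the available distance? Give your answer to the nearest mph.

a = μg = 0.29 × 9.8 = 2.842 m/s².
Stopping distance: v·t_r + v²/(2a) = 5 with t_r = 1.5 s and a = 2.842 m/s².
So v² + 8.526 v − 28.42 = 0.
Positive root: v = −a·t_r + √((a·t_r)² + 2a·d) = −4.263 + √(18.173 + 28.42) = 2.5629 m/s.
2.5629 m/s ÷ 0.44704 = 5.733 mph.

Maximum speed ≈ 6 mph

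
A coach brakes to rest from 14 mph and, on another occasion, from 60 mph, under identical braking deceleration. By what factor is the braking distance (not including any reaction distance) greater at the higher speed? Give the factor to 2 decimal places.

Braking distance d = v²/(2a), so with a fixed, d ∝ v².
Factor = (60/14)² = 4.2857² = 18.3672.

Factor ≈ 18.37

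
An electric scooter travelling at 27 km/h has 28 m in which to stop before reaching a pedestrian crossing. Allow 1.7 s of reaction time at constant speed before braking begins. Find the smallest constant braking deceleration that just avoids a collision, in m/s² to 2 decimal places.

27 km/h ÷ 3.6 = 7.5000 m/s.
Distance covered during reaction = 7.5000 × 1.7 = 12.750 m.
Distance available for braking: 28 − 12.750 = 15.250 m.
v² = 2a·d ⇒ a = v²/(2d) = 7.5000² / (2 × 15.250) = 56.250 / 30.500 = 1.8443 m/s².

Required deceleration ≈ 1.84 m/s²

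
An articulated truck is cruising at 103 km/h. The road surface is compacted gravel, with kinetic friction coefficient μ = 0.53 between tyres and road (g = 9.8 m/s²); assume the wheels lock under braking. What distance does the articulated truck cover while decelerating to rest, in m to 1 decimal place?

103 km/h ÷ 3.6 = 28.6111 m/s.
a = μg = 0.53 × 9.8 = 5.194 m/s².
Braking distance = v²/(2a) = 28.6111² / (2 × 5.194) = 818.595 / 10.388 = 78.802 m.

Braking distance ≈ 78.8 m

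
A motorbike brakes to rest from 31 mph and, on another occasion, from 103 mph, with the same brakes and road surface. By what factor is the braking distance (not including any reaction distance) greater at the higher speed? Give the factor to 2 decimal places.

Factor ≈ 11.04

Braking distance d = v²/(2a), so with a fixed, d ∝ v².
Factor = (103/31)² = 3.3226² = 11.0397.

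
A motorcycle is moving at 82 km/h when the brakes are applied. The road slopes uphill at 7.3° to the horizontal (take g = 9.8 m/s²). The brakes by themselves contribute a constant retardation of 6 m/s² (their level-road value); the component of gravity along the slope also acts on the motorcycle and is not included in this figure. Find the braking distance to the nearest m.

82 km/h ÷ 3.6 = 22.7778 m/s.
Gravity along the uphill slope adds to the braking deceleration: a_eff = 6.000 + 9.8·sin 7.3° = 6.000 + 1.245 = 7.245 m/s².
Braking distance = v²/(2a) = 22.7778² / (2 × 7.245) = 518.828 / 14.490 = 35.806 m.

Braking distance ≈ 36 m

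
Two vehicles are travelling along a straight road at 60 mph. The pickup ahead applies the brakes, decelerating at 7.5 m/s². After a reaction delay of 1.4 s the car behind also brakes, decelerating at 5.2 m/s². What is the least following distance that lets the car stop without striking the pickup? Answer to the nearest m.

60 mph × 0.44704 = 26.8224 m/s.
Leader travels v²/(2a_L) = 719.441 / 15.000 = 47.963 m before stopping.
Follower covers v·t_r = 26.8224 × 1.4 = 37.551 m while reacting, then v²/(2a_F) = 719.441 / 10.400 = 69.177 m while braking, for a total of 37.551 + 69.177 = 106.728 m.
Since a_F ≤ a_L and the follower starts braking later, the follower is never slower than the leader, so the closest approach is when both have stopped.
Minimum gap = 106.728 − 47.963 = 58.765 m.

Minimum gap ≈ 59 m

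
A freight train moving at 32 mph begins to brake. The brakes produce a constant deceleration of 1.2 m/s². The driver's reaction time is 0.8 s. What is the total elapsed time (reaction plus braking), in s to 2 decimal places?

32 mph × 0.44704 = 14.3053 m/s.
Braking time = v/a = 14.3053 / 1.200 = 11.921 s.
Total = 0.8 + 11.921 = 12.721 s.

Total time ≈ 12.72 s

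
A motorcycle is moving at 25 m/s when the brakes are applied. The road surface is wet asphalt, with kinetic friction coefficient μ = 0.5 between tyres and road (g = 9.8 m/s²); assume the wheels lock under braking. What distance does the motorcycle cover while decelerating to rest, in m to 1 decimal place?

Braking distance ≈ 63.8 m

a = μg = 0.5 × 9.8 = 4.900 m/s².
Braking distance = v²/(2a) = 25.0000² / (2 × 4.900) = 625.000 / 9.800 = 63.776 m.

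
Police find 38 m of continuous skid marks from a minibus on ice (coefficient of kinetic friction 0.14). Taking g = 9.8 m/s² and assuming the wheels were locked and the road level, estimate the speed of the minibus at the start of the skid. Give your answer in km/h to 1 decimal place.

Initial speed ≈ 36.8 km/h

Deceleration a = μg = 0.14 × 9.8 = 1.372 m/s².
v = √(2a·d) = √(2 × 1.372 × 38) = √104.272 = 10.2114 m/s.
= 10.2114 × 3.6 = 36.761 km/h.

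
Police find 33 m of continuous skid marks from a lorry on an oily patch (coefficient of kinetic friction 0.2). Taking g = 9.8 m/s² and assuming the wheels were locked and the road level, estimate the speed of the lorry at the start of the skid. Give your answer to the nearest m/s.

Initial speed ≈ 11 m/s

Deceleration a = μg = 0.2 × 9.8 = 1.960 m/s².
v = √(2a·d) = √(2 × 1.960 × 33) = √129.360 = 11.3737 m/s.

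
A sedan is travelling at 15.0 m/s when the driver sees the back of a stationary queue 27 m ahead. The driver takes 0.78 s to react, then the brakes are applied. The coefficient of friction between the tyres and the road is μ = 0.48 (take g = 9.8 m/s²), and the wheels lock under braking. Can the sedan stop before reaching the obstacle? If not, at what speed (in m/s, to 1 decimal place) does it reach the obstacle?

No — it strikes the obstacle at 9.0 m/s

a = μg = 0.48 × 9.8 = 4.704 m/s².
Reaction distance = 15.0000 × 0.78 = 11.700 m.
Braking distance needed to stop: v²/(2a) = 225.000 / 9.408 = 23.916 m, so total needed = 11.700 + 23.916 = 35.616 m > 27 m — it cannot stop.
Distance remaining when braking begins: 27 − 11.700 = 15.300 m.
v² = v₀² − 2a·d = 225.000 − 2 × 4.704 × 15.300 = 81.058 m²/s².
v = √81.058 = 9.003 m/s.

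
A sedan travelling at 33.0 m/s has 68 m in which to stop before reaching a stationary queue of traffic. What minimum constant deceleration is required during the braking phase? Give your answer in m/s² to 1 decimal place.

v² = 2a·d ⇒ a = v²/(2d) = 33.0000² / (2 × 68.000) = 1089.000 / 136.000 = 8.0074 m/s².

Required deceleration ≈ 8.0 m/s²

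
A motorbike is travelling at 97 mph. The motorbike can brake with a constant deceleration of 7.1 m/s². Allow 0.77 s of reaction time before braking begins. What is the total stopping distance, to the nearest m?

97 mph × 0.44704 = 43.3629 m/s.
Reaction distance = v·t_r = 43.3629 × 0.77 = 33.389 m.
Braking distance = v²/(2a) = 43.3629² / (2 × 7.100) = 1880.341 / 14.200 = 132.418 m.
Total = 33.389 + 132.418 = 165.807 m.

Total stopping distance ≈ 166 m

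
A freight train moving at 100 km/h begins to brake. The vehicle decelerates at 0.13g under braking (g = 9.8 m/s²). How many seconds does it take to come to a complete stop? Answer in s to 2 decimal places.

Braking time ≈ 21.80 s

100 km/h ÷ 3.6 = 27.7778 m/s.
a = 0.13 × 9.8 = 1.274 m/s².
Braking time = v/a = 27.7778 / 1.274 = 21.804 s.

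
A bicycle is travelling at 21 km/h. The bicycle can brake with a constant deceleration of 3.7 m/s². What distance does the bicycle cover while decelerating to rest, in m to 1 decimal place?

21 km/h ÷ 3.6 = 5.8333 m/s.
Braking distance = v²/(2a) = 5.8333² / (2 × 3.700) = 34.027 / 7.400 = 4.598 m.

Braking distance ≈ 4.6 m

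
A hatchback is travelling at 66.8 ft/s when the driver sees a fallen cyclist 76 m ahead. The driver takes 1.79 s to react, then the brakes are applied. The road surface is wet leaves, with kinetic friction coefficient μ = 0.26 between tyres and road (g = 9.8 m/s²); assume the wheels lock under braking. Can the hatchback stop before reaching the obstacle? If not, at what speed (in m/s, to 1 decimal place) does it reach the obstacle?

66.8 ft/s × 0.3048 = 20.3606 m/s.
a = μg = 0.26 × 9.8 = 2.548 m/s².
Reaction distance = 20.3606 × 1.79 = 36.445 m.
Braking distance needed to stop: v²/(2a) = 414.554 / 5.096 = 81.349 m, so total needed = 36.445 + 81.349 = 117.794 m > 76 m — it cannot stop.
Distance remaining when braking begins: 76 − 36.445 = 39.555 m.
v² = v₀² − 2a·d = 414.554 − 2 × 2.548 × 39.555 = 212.982 m²/s².
v = √212.982 = 14.594 m/s.

No — it strikes the obstacle at 14.6 m/s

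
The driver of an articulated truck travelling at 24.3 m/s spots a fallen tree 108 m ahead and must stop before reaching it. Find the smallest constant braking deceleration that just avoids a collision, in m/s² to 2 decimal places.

Required deceleration ≈ 2.73 m/s²

v² = 2a·d ⇒ a = v²/(2d) = 24.3000² / (2 × 108.000) = 590.490 / 216.000 = 2.7338 m/s².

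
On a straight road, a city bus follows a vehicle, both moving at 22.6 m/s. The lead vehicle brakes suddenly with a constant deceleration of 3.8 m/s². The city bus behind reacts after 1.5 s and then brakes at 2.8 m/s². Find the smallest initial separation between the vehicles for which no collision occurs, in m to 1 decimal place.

Minimum gap ≈ 57.9 m

Leader travels v²/(2a_L) = 510.760 / 7.600 = 67.205 m before stopping.
Follower covers v·t_r = 22.6000 × 1.5 = 33.900 m while reacting, then v²/(2a_F) = 510.760 / 5.600 = 91.207 m while braking, for a total of 33.900 + 91.207 = 125.107 m.
Since a_F ≤ a_L and the follower starts braking later, the follower is never slower than the leader, so the closest approach is when both have stopped.
Minimum gap = 125.107 − 67.205 = 57.902 m.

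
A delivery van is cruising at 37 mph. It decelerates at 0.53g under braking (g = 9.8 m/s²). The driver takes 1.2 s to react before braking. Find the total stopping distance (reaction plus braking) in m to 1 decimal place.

Total stopping distance ≈ 46.2 m

37 mph × 0.44704 = 16.5405 m/s.
a = 0.53 × 9.8 = 5.194 m/s².
Reaction distance = v·t_r = 16.5405 × 1.2 = 19.849 m.
Braking distance = v²/(2a) = 16.5405² / (2 × 5.194) = 273.588 / 10.388 = 26.337 m.
Total = 19.849 + 26.337 = 46.186 m.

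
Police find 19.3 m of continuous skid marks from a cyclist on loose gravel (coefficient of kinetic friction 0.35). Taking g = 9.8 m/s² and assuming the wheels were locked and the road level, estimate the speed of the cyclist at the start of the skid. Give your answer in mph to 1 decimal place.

Deceleration a = μg = 0.35 × 9.8 = 3.430 m/s².
v = √(2a·d) = √(2 × 3.430 × 19.3) = √132.398 = 11.5064 m/s.
= 11.5064 ÷ 0.44704 = 25.739 mph.

Initial speed ≈ 25.7 mph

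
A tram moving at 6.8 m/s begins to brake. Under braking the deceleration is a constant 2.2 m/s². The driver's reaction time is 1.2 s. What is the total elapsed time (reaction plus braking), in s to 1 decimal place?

Braking time = v/a = 6.8000 / 2.200 = 3.091 s.
Total = 1.2 + 3.091 = 4.291 s.

Total time ≈ 4.3 s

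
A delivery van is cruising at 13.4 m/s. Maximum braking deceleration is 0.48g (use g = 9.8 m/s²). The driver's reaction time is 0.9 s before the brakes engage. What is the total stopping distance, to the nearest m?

Total stopping distance ≈ 31 m

a = 0.48 × 9.8 = 4.704 m/s².
Reaction distance = v·t_r = 13.4000 × 0.9 = 12.060 m.
Braking distance = v²/(2a) = 13.4000² / (2 × 4.704) = 179.560 / 9.408 = 19.086 m.
Total = 12.060 + 19.086 = 31.146 m.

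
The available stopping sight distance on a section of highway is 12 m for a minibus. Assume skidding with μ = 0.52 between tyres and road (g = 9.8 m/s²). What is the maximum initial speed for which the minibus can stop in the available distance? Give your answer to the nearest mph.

Maximum speed ≈ 25 mph

a = μg = 0.52 × 9.8 = 5.096 m/s².
v²/(2a) = d ⇒ v = √(2 × 5.096 × 12) = √122.30 = 11.0589 m/s.
11.0589 m/s ÷ 0.44704 = 24.738 mph.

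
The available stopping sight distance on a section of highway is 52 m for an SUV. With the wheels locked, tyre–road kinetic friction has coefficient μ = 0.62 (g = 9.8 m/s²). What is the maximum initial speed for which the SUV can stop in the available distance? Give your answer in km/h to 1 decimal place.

a = μg = 0.62 × 9.8 = 6.076 m/s².
v²/(2a) = d ⇒ v = √(2 × 6.076 × 52) = √631.90 = 25.1376 m/s.
25.1376 m/s × 3.6 = 90.495 km/h.

Maximum speed ≈ 90.5 km/h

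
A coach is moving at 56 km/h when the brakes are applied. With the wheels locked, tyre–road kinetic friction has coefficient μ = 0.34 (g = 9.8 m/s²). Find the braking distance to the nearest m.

56 km/h ÷ 3.6 = 15.5556 m/s.
a = μg = 0.34 × 9.8 = 3.332 m/s².
Braking distance = v²/(2a) = 15.5556² / (2 × 3.332) = 241.977 / 6.664 = 36.311 m.

Braking distance ≈ 36 m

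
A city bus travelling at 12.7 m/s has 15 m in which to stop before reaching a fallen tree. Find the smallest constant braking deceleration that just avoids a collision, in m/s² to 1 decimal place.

Required deceleration ≈ 5.4 m/s²

v² = 2a·d ⇒ a = v²/(2d) = 12.7000² / (2 × 15.000) = 161.290 / 30.000 = 5.3763 m/s².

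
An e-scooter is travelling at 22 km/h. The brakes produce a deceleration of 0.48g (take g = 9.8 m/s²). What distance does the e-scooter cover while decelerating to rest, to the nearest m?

22 km/h ÷ 3.6 = 6.1111 m/s.
a = 0.48 × 9.8 = 4.704 m/s².
Braking distance = v²/(2a) = 6.1111² / (2 × 4.704) = 37.346 / 9.408 = 3.970 m.

Braking distance ≈ 4 m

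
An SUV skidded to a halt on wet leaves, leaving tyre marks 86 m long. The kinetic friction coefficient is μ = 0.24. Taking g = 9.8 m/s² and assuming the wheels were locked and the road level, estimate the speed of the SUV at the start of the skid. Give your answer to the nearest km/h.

Deceleration a = μg = 0.24 × 9.8 = 2.352 m/s².
v = √(2a·d) = √(2 × 2.352 × 86) = √404.544 = 20.1133 m/s.
= 20.1133 × 3.6 = 72.408 km/h.

Initial speed ≈ 72 km/h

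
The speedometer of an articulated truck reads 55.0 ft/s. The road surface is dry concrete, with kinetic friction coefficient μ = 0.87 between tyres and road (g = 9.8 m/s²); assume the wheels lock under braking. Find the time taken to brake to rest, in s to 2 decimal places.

Braking time ≈ 1.97 s

55 ft/s × 0.3048 = 16.7640 m/s.
a = μg = 0.87 × 9.8 = 8.526 m/s².
Braking time = v/a = 16.7640 / 8.526 = 1.966 s.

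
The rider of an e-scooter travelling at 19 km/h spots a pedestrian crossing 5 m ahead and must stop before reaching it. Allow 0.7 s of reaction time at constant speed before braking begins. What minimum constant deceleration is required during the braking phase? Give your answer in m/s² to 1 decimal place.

19 km/h ÷ 3.6 = 5.2778 m/s.
Distance covered during reaction = 5.2778 × 0.7 = 3.694 m.
Distance available for braking: 5 − 3.694 = 1.306 m.
v² = 2a·d ⇒ a = v²/(2d) = 5.2778² / (2 × 1.306) = 27.855 / 2.612 = 10.6642 m/s².

Required deceleration ≈ 10.7 m/s²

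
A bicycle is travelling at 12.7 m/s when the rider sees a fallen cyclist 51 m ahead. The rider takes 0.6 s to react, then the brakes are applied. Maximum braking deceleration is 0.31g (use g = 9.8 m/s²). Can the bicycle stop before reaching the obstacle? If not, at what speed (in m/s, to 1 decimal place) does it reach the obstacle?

Yes — it stops about 16.8 m short of the obstacle, so it never reaches it

a = 0.31 × 9.8 = 3.038 m/s².
Reaction distance = 12.7000 × 0.6 = 7.620 m.
Braking distance = v²/(2a) = 161.290 / 6.076 = 26.545 m.
Total stopping distance = 7.620 + 26.545 = 34.165 m, vs 51 m available — it stops with 51 − 34.165 = 16.835 m to spare.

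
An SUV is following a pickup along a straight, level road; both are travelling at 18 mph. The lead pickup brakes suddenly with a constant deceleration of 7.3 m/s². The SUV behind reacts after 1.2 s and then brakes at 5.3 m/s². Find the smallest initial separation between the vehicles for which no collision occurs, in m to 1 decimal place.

Minimum gap ≈ 11.3 m

18 mph × 0.44704 = 8.0467 m/s.
Leader travels v²/(2a_L) = 64.749 / 14.600 = 4.435 m before stopping.
Follower covers v·t_r = 8.0467 × 1.2 = 9.656 m while reacting, then v²/(2a_F) = 64.749 / 10.600 = 6.108 m while braking, for a total of 9.656 + 6.108 = 15.764 m.
Since a_F ≤ a_L and the follower starts braking later, the follower is never slower than the leader, so the closest approach is when both have stopped.
Minimum gap = 15.764 − 4.435 = 11.329 m.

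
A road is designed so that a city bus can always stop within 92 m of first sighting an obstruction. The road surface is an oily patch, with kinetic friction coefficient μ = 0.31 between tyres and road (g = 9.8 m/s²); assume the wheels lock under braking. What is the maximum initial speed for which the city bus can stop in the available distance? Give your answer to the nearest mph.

Maximum speed ≈ 53 mph

a = μg = 0.31 × 9.8 = 3.038 m/s².
v²/(2a) = d ⇒ v = √(2 × 3.038 × 92) = √558.99 = 23.6430 m/s.
23.6430 m/s ÷ 0.44704 = 52.888 mph.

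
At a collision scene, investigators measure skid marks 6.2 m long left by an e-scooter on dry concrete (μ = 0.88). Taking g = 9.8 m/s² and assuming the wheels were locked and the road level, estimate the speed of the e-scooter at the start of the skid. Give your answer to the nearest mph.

Deceleration a = μg = 0.88 × 9.8 = 8.624 m/s².
v = √(2a·d) = √(2 × 8.624 × 6.2) = √106.938 = 10.3411 m/s.
= 10.3411 ÷ 0.44704 = 23.132 mph.

Initial speed ≈ 23 mph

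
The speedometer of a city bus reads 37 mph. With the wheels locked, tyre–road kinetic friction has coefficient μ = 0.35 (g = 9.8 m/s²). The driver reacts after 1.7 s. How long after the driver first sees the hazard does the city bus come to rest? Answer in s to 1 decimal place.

37 mph × 0.44704 = 16.5405 m/s.
a = μg = 0.35 × 9.8 = 3.430 m/s².
Braking time = v/a = 16.5405 / 3.430 = 4.822 s.
Total = 1.7 + 4.822 = 6.522 s.

Total time ≈ 6.5 s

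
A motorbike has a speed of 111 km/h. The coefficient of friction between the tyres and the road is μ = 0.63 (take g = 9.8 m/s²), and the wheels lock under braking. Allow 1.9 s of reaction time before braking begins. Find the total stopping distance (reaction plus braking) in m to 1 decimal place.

Total stopping distance ≈ 135.6 m

111 km/h ÷ 3.6 = 30.8333 m/s.
a = μg = 0.63 × 9.8 = 6.174 m/s².
Reaction distance = v·t_r = 30.8333 × 1.9 = 58.583 m.
Braking distance = v²/(2a) = 30.8333² / (2 × 6.174) = 950.692 / 12.348 = 76.992 m.
Total = 58.583 + 76.992 = 135.575 m.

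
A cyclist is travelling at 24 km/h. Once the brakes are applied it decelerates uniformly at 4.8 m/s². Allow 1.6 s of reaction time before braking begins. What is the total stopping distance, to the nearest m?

24 km/h ÷ 3.6 = 6.6667 m/s.
Reaction distance = v·t_r = 6.6667 × 1.6 = 10.667 m.
Braking distance = v²/(2a) = 6.6667² / (2 × 4.800) = 44.445 / 9.600 = 4.630 m.
Total = 10.667 + 4.630 = 15.297 m.

Total stopping distance ≈ 15 m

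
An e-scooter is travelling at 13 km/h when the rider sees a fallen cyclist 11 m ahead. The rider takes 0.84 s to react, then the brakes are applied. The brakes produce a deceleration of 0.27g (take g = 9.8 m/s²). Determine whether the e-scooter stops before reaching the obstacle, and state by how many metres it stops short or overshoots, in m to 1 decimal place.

Yes — it stops 5.5 m short of the obstacle

13 km/h ÷ 3.6 = 3.6111 m/s.
a = 0.27 × 9.8 = 2.646 m/s².
Reaction distance = 3.6111 × 0.84 = 3.033 m.
Braking distance = v²/(2a) = 13.040 / 5.292 = 2.464 m.
Total stopping distance = 3.033 + 2.464 = 5.497 m, vs 11 m available — it stops with 11 − 5.497 = 5.503 m to spare.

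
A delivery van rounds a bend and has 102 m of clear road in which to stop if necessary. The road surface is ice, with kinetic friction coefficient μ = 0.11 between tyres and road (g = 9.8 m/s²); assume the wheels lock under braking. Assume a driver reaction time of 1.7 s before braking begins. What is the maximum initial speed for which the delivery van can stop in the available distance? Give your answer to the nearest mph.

Maximum speed ≈ 29 mph

a = μg = 0.11 × 9.8 = 1.078 m/s².
Stopping distance: v·t_r + v²/(2a) = 102 with t_r = 1.7 s and a = 1.078 m/s².
So v² + 3.665 v − 219.91 = 0.
Positive root: v = −a·t_r + √((a·t_r)² + 2a·d) = −1.833 + √(3.360 + 219.91) = 13.1092 m/s.
13.1092 m/s ÷ 0.44704 = 29.324 mph.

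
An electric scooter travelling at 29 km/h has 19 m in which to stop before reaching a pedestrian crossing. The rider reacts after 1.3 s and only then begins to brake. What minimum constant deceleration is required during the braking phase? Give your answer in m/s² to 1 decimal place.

29 km/h ÷ 3.6 = 8.0556 m/s.
Distance covered during reaction = 8.0556 × 1.3 = 10.472 m.
Distance available for braking: 19 − 10.472 = 8.528 m.
v² = 2a·d ⇒ a = v²/(2d) = 8.0556² / (2 × 8.528) = 64.893 / 17.056 = 3.8047 m/s².

Required deceleration ≈ 3.8 m/s²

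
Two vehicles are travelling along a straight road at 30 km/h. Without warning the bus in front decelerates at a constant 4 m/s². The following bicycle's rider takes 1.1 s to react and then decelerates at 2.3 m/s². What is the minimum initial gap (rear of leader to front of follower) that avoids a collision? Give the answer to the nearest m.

Minimum gap ≈ 16 m

30 km/h ÷ 3.6 = 8.3333 m/s.
Leader travels v²/(2a_L) = 69.444 / 8.000 = 8.681 m before stopping.
Follower covers v·t_r = 8.3333 × 1.1 = 9.167 m while reacting, then v²/(2a_F) = 69.444 / 4.600 = 15.097 m while braking, for a total of 9.167 + 15.097 = 24.264 m.
Since a_F ≤ a_L and the follower starts braking later, the follower is never slower than the leader, so the closest approach is when both have stopped.
Minimum gap = 24.264 − 8.681 = 15.583 m.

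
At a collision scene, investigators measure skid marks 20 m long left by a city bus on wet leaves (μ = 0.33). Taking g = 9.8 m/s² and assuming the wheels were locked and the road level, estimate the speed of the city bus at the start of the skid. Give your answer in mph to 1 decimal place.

Initial speed ≈ 25.4 mph

Deceleration a = μg = 0.33 × 9.8 = 3.234 m/s².
v = √(2a·d) = √(2 × 3.234 × 20) = √129.360 = 11.3737 m/s.
= 11.3737 ÷ 0.44704 = 25.442 mph.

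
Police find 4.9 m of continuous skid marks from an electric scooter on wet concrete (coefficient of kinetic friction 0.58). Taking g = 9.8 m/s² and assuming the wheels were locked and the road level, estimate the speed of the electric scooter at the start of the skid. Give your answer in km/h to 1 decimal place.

Deceleration a = μg = 0.58 × 9.8 = 5.684 m/s².
v = √(2a·d) = √(2 × 5.684 × 4.9) = √55.703 = 7.4634 m/s.
= 7.4634 × 3.6 = 26.868 km/h.

Initial speed ≈ 26.9 km/h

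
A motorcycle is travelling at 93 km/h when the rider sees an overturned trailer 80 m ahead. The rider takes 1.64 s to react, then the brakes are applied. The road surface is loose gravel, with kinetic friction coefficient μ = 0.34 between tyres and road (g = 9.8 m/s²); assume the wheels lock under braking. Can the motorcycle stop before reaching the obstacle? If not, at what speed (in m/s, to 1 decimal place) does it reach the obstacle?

93 km/h ÷ 3.6 = 25.8333 m/s.
a = μg = 0.34 × 9.8 = 3.332 m/s².
Reaction distance = 25.8333 × 1.64 = 42.367 m.
Braking distance needed to stop: v²/(2a) = 667.359 / 6.664 = 100.144 m, so total needed = 42.367 + 100.144 = 142.511 m > 80 m — it cannot stop.
Distance remaining when braking begins: 80 − 42.367 = 37.633 m.
v² = v₀² − 2a·d = 667.359 − 2 × 3.332 × 37.633 = 416.573 m²/s².
v = √416.573 = 20.410 m/s.

No — it strikes the obstacle at 20.4 m/s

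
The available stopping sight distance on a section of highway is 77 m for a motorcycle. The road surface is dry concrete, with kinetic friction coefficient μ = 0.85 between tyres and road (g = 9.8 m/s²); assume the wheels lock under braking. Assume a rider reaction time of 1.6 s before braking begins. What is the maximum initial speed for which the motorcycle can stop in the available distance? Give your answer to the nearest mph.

a = μg = 0.85 × 9.8 = 8.330 m/s².
Stopping distance: v·t_r + v²/(2a) = 77 with t_r = 1.6 s and a = 8.330 m/s².
So v² + 26.656 v − 1282.82 = 0.
Positive root: v = −a·t_r + √((a·t_r)² + 2a·d) = −13.328 + √(177.636 + 1282.82) = 24.8879 m/s.
24.8879 m/s ÷ 0.44704 = 55.673 mph.

Maximum speed ≈ 56 mph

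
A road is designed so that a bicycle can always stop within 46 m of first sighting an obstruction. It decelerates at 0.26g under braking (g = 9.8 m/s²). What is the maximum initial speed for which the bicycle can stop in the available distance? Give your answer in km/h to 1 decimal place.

Maximum speed ≈ 55.1 km/h

a = 0.26 × 9.8 = 2.548 m/s².
v²/(2a) = d ⇒ v = √(2 × 2.548 × 46) = √234.42 = 15.3108 m/s.
15.3108 m/s × 3.6 = 55.119 km/h.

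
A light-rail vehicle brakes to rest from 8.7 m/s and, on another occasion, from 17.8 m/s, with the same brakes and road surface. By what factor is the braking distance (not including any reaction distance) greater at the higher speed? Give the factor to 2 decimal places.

Braking distance d = v²/(2a), so with a fixed, d ∝ v².
Factor = (17.8/8.7)² = 2.0460² = 4.1861.

Factor ≈ 4.19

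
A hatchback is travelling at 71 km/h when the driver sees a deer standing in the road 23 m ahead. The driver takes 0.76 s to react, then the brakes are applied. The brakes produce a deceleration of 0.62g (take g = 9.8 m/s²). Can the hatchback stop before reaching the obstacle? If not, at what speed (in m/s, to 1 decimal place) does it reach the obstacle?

No — it strikes the obstacle at 17.1 m/s

71 km/h ÷ 3.6 = 19.7222 m/s.
a = 0.62 × 9.8 = 6.076 m/s².
Reaction distance = 19.7222 × 0.76 = 14.989 m.
Braking distance needed to stop: v²/(2a) = 388.965 / 12.152 = 32.008 m, so total needed = 14.989 + 32.008 = 46.997 m > 23 m — it cannot stop.
Distance remaining when braking begins: 23 − 14.989 = 8.011 m.
v² = v₀² − 2a·d = 388.965 − 2 × 6.076 × 8.011 = 291.615 m²/s².
v = √291.615 = 17.077 m/s.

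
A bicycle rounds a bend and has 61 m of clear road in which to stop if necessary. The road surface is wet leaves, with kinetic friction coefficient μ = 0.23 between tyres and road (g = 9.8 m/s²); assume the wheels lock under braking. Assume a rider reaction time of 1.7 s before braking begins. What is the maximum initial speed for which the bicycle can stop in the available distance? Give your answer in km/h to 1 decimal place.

Maximum speed ≈ 47.5 km/h

a = μg = 0.23 × 9.8 = 2.254 m/s².
Stopping distance: v·t_r + v²/(2a) = 61 with t_r = 1.7 s and a = 2.254 m/s².
So v² + 7.664 v − 274.99 = 0.
Positive root: v = −a·t_r + √((a·t_r)² + 2a·d) = −3.832 + √(14.684 + 274.99) = 13.1878 m/s.
13.1878 m/s × 3.6 = 47.476 km/h.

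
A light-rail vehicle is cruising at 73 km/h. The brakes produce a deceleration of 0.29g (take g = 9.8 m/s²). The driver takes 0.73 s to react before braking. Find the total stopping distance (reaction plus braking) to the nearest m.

Total stopping distance ≈ 87 m

73 km/h ÷ 3.6 = 20.2778 m/s.
a = 0.29 × 9.8 = 2.842 m/s².
Reaction distance = v·t_r = 20.2778 × 0.73 = 14.803 m.
Braking distance = v²/(2a) = 20.2778² / (2 × 2.842) = 411.189 / 5.684 = 72.341 m.
Total = 14.803 + 72.341 = 87.144 m.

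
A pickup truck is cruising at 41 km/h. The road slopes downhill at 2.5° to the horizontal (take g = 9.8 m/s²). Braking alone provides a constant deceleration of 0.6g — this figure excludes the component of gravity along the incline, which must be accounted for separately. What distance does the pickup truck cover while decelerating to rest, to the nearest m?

41 km/h ÷ 3.6 = 11.3889 m/s.
a = 0.6 × 9.8 = 5.880 m/s².
Gravity along the downhill slope reduces the braking deceleration: a_eff = 5.880 − 9.8·sin 2.5° = 5.880 − 0.427 = 5.453 m/s².
Braking distance = v²/(2a) = 11.3889² / (2 × 5.453) = 129.707 / 10.906 = 11.893 m.

Braking distance ≈ 12 m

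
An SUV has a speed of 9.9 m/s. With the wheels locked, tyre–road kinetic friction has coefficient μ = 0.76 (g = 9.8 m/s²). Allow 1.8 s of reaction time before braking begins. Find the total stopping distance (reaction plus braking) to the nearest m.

a = μg = 0.76 × 9.8 = 7.448 m/s².
Reaction distance = v·t_r = 9.9000 × 1.8 = 17.820 m.
Braking distance = v²/(2a) = 9.9000² / (2 × 7.448) = 98.010 / 14.896 = 6.580 m.
Total = 17.820 + 6.580 = 24.400 m.

Total stopping distance ≈ 24 m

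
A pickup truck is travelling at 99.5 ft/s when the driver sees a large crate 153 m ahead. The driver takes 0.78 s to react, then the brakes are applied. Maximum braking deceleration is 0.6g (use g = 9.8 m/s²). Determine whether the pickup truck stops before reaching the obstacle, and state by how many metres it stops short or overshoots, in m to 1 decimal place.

99.5 ft/s × 0.3048 = 30.3276 m/s.
a = 0.6 × 9.8 = 5.880 m/s².
Reaction distance = 30.3276 × 0.78 = 23.656 m.
Braking distance = v²/(2a) = 919.763 / 11.760 = 78.211 m.
Total stopping distance = 23.656 + 78.211 = 101.867 m, vs 153 m available — it stops with 153 − 101.867 = 51.133 m to spare.

Yes — it stops 51.1 m short of the obstacle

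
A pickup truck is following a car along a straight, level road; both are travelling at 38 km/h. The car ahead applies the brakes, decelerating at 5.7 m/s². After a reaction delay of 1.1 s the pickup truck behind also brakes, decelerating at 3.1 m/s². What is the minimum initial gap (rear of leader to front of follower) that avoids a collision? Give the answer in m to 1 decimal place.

Minimum gap ≈ 19.8 m

38 km/h ÷ 3.6 = 10.5556 m/s.
Leader travels v²/(2a_L) = 111.421 / 11.400 = 9.774 m before stopping.
Follower covers v·t_r = 10.5556 × 1.1 = 11.611 m while reacting, then v²/(2a_F) = 111.421 / 6.200 = 17.971 m while braking, for a total of 11.611 + 17.971 = 29.582 m.
Since a_F ≤ a_L and the follower starts braking later, the follower is never slower than the leader, so the closest approach is when both have stopped.
Minimum gap = 29.582 − 9.774 = 19.808 m.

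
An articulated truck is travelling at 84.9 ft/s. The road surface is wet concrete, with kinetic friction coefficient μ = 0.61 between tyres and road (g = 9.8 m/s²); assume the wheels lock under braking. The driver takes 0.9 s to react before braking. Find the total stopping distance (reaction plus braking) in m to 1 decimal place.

Total stopping distance ≈ 79.3 m

84.9 ft/s × 0.3048 = 25.8775 m/s.
a = μg = 0.61 × 9.8 = 5.978 m/s².
Reaction distance = v·t_r = 25.8775 × 0.9 = 23.290 m.
Braking distance = v²/(2a) = 25.8775² / (2 × 5.978) = 669.645 / 11.956 = 56.009 m.
Total = 23.290 + 56.009 = 79.299 m.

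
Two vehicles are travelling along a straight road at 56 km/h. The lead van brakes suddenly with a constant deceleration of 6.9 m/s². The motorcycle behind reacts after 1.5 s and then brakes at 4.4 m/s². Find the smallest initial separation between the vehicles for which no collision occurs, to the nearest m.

56 km/h ÷ 3.6 = 15.5556 m/s.
Leader travels v²/(2a_L) = 241.977 / 13.800 = 17.535 m before stopping.
Follower covers v·t_r = 15.5556 × 1.5 = 23.333 m while reacting, then v²/(2a_F) = 241.977 / 8.800 = 27.497 m while braking, for a total of 23.333 + 27.497 = 50.830 m.
Since a_F ≤ a_L and the follower starts braking later, the follower is never slower than the leader, so the closest approach is when both have stopped.
Minimum gap = 50.830 − 17.535 = 33.295 m.

Minimum gap ≈ 33 m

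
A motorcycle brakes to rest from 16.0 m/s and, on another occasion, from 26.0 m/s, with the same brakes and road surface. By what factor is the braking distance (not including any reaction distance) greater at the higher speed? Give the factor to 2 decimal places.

Factor ≈ 2.64

Braking distance d = v²/(2a), so with a fixed, d ∝ v².
Factor = (26.0/16.0)² = 1.6250² = 2.6406.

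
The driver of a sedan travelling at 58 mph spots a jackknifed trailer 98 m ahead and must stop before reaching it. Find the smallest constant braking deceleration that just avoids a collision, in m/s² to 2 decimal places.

Required deceleration ≈ 3.43 m/s²

58 mph × 0.44704 = 25.9283 m/s.
v² = 2a·d ⇒ a = v²/(2d) = 25.9283² / (2 × 98.000) = 672.277 / 196.000 = 3.4300 m/s².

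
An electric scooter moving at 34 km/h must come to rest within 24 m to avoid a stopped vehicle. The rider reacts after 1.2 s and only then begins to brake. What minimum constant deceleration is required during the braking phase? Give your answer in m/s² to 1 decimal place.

Required deceleration ≈ 3.5 m/s²

34 km/h ÷ 3.6 = 9.4444 m/s.
Distance covered during reaction = 9.4444 × 1.2 = 11.333 m.
Distance available for braking: 24 − 11.333 = 12.667 m.
v² = 2a·d ⇒ a = v²/(2d) = 9.4444² / (2 × 12.667) = 89.197 / 25.334 = 3.5208 m/s².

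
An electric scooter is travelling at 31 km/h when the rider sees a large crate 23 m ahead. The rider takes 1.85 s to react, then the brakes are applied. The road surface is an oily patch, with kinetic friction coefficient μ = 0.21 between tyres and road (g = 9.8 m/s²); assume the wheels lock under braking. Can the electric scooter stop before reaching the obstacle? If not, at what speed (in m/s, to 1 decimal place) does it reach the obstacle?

31 km/h ÷ 3.6 = 8.6111 m/s.
a = μg = 0.21 × 9.8 = 2.058 m/s².
Reaction distance = 8.6111 × 1.85 = 15.931 m.
Braking distance needed to stop: v²/(2a) = 74.151 / 4.116 = 18.015 m, so total needed = 15.931 + 18.015 = 33.946 m > 23 m — it cannot stop.
Distance remaining when braking begins: 23 − 15.931 = 7.069 m.
v² = v₀² − 2a·d = 74.151 − 2 × 2.058 × 7.069 = 45.055 m²/s².
v = √45.055 = 6.712 m/s.

No — it strikes the obstacle at 6.7 m/s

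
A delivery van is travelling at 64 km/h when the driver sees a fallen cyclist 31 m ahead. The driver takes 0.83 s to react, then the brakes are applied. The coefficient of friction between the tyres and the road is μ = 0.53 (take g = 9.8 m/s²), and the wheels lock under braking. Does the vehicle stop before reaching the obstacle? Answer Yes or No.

No

64 km/h ÷ 3.6 = 17.7778 m/s.
a = μg = 0.53 × 9.8 = 5.194 m/s².
Reaction distance = 17.7778 × 0.83 = 14.756 m.
Braking distance = v²/(2a) = 316.050 / 10.388 = 30.425 m.
Total stopping distance = 14.756 + 30.425 = 45.181 m, vs 31 m available — it cannot stop in time and overshoots by 45.181 − 31 = 14.181 m.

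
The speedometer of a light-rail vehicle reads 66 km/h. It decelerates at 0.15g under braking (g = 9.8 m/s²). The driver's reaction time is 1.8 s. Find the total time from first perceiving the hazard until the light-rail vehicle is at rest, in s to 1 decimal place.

Total time ≈ 14.3 s

66 km/h ÷ 3.6 = 18.3333 m/s.
a = 0.15 × 9.8 = 1.470 m/s².
Braking time = v/a = 18.3333 / 1.470 = 12.472 s.
Total = 1.8 + 12.472 = 14.272 s.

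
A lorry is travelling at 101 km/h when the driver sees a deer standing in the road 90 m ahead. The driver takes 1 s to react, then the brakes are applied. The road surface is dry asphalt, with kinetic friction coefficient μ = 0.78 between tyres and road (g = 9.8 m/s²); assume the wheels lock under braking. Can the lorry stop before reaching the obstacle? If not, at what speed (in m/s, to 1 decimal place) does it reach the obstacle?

101 km/h ÷ 3.6 = 28.0556 m/s.
a = μg = 0.78 × 9.8 = 7.644 m/s².
Reaction distance = 28.0556 × 1 = 28.056 m.
Braking distance = v²/(2a) = 787.117 / 15.288 = 51.486 m.
Total stopping distance = 28.056 + 51.486 = 79.542 m, vs 90 m available — it stops with 90 − 79.542 = 10.458 m to spare.

Yes — it stops about 10.5 m short of the obstacle, so it never reaches it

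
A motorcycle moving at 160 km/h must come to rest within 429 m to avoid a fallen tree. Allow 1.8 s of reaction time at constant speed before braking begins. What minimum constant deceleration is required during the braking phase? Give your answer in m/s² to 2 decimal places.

160 km/h ÷ 3.6 = 44.4444 m/s.
Distance covered during reaction = 44.4444 × 1.8 = 80.000 m.
Distance available for braking: 429 − 80.000 = 349.000 m.
v² = 2a·d ⇒ a = v²/(2d) = 44.4444² / (2 × 349.000) = 1975.305 / 698.000 = 2.8299 m/s².

Required deceleration ≈ 2.83 m/s²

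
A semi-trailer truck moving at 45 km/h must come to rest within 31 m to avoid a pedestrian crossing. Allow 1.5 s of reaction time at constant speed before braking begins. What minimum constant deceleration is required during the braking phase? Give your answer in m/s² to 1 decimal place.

Required deceleration ≈ 6.4 m/s²

45 km/h ÷ 3.6 = 12.5000 m/s.
Distance covered during reaction = 12.5000 × 1.5 = 18.750 m.
Distance available for braking: 31 − 18.750 = 12.250 m.
v² = 2a·d ⇒ a = v²/(2d) = 12.5000² / (2 × 12.250) = 156.250 / 24.500 = 6.3776 m/s².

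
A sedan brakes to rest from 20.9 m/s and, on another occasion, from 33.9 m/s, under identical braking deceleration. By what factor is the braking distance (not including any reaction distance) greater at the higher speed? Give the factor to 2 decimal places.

Factor ≈ 2.63

Braking distance d = v²/(2a), so with a fixed, d ∝ v².
Factor = (33.9/20.9)² = 1.6220² = 2.6309.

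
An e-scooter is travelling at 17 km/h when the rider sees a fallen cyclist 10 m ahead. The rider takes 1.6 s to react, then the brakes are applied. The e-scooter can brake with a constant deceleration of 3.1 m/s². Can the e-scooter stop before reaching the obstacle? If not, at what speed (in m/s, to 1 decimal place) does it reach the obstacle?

No — it strikes the obstacle at 2.7 m/s

17 km/h ÷ 3.6 = 4.7222 m/s.
Reaction distance = 4.7222 × 1.6 = 7.556 m.
Braking distance needed to stop: v²/(2a) = 22.299 / 6.200 = 3.597 m, so total needed = 7.556 + 3.597 = 11.153 m > 10 m — it cannot stop.
Distance remaining when braking begins: 10 − 7.556 = 2.444 m.
v² = v₀² − 2a·d = 22.299 − 2 × 3.100 × 2.444 = 7.146 m²/s².
v = √7.146 = 2.673 m/s.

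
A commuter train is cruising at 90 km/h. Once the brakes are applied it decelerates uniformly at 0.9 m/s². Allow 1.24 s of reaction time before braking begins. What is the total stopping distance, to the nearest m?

90 km/h ÷ 3.6 = 25.0000 m/s.
Reaction distance = v·t_r = 25.0000 × 1.24 = 31.000 m.
Braking distance = v²/(2a) = 25.0000² / (2 × 0.900) = 625.000 / 1.800 = 347.222 m.
Total = 31.000 + 347.222 = 378.222 m.

Total stopping distance ≈ 378 m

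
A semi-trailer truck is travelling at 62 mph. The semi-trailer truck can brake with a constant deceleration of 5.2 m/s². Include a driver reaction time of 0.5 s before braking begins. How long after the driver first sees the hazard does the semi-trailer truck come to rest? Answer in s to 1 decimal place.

62 mph × 0.44704 = 27.7165 m/s.
Braking time = v/a = 27.7165 / 5.200 = 5.330 s.
Total = 0.5 + 5.330 = 5.830 s.

Total time ≈ 5.8 s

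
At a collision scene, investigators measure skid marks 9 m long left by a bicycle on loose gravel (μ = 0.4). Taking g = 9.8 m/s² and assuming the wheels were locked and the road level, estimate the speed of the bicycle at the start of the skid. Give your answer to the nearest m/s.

Deceleration a = μg = 0.4 × 9.8 = 3.920 m/s².
v = √(2a·d) = √(2 × 3.920 × 9) = √70.560 = 8.4000 m/s.

Initial speed ≈ 8 m/s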